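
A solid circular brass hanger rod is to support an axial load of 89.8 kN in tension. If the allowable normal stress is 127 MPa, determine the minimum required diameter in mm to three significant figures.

Required area A ≥ P/σ_allow = 89800/127 = 707.1 mm².
For a solid circular section, d ≥ √(4A/π) = 30 mm.

30.0 mm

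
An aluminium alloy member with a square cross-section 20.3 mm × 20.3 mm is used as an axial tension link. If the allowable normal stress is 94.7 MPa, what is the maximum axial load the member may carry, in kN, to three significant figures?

A = 412.1 mm².
P_max = σ_allow · A = 94.7 · 412.1 = 39020 N = 39.02 kN.

39.0 kN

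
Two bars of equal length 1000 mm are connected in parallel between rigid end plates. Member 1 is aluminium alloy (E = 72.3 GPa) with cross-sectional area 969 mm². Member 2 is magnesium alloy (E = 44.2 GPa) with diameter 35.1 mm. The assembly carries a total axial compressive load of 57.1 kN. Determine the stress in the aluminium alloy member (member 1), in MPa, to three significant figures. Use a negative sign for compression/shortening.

A_2 = 967.6 mm².
Equal strain + equilibrium ⇒ each member carries load in proportion to AE: A₁E₁ = 70060000 N, A₂E₂ = 42770000 N, ΣAE = 112800000 N.
σ₁ = P·E₁/ΣAE = -57100·72300/112800000 = -36.59 MPa.

-36.6 MPa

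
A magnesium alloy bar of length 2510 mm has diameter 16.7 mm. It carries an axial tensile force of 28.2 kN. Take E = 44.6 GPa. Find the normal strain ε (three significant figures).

A = 219 mm².
σ = N/A = 128.7 MPa; ε = σ/E = 128.7/44600 = 2.887e-03.

0.00289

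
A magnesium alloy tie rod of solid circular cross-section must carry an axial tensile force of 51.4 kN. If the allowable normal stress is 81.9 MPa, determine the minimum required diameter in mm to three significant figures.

28.3 mm

Required area A ≥ P/σ_allow = 51400/81.9 = 627.6 mm².
For a solid circular section, d ≥ √(4A/π) = 28.27 mm.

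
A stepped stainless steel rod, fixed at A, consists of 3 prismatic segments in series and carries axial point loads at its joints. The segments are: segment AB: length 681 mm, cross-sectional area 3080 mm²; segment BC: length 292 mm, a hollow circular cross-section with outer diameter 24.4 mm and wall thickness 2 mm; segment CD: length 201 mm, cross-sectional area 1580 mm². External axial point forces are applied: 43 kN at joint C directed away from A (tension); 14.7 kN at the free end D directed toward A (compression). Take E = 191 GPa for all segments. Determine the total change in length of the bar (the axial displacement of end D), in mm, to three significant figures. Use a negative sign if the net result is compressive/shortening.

0.330 mm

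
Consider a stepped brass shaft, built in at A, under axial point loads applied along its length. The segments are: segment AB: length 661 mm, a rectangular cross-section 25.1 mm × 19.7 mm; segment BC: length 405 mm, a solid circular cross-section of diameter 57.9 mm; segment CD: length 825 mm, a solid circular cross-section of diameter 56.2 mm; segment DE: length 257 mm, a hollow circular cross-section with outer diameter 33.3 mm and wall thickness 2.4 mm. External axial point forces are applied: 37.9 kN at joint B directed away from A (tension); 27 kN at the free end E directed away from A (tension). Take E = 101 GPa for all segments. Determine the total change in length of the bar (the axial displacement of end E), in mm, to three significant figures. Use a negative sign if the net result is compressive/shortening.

Internal axial forces (sectioning from the free end, tension +): N_DE = 27 kN, N_CD = 27 kN, N_BC = 27 kN, N_AB = 64.9 kN.
A_AB = 494.5 mm².
A_BC = 2633 mm².
A_CD = 2481 mm².
A_DE = 233 mm².
δ_AB = 64900·661/(494.5·101000) = 0.859 mm
δ_BC = 27000·405/(2633·101000) = 0.04112 mm
δ_CD = 27000·825/(2481·101000) = 0.08891 mm
δ_DE = 27000·257/(233·101000) = 0.2949 mm
δ = Σδ_i = 1.284 mm.

1.28 mm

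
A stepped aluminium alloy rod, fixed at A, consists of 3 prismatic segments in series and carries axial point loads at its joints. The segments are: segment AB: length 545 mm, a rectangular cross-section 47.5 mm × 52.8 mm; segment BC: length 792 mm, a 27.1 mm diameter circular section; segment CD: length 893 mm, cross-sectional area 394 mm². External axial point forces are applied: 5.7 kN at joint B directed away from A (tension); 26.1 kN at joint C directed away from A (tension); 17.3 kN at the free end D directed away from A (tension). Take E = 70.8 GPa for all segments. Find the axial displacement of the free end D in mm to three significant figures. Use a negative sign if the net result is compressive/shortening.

Internal axial forces (sectioning from the free end, tension +): N_CD = 17.3 kN, N_BC = 43.4 kN, N_AB = 49.1 kN.
A_AB = 2508 mm².
A_BC = 576.8 mm².
δ_AB = 49100·545/(2508·70800) = 0.1507 mm
δ_BC = 43400·792/(576.8·70800) = 0.8417 mm
δ_CD = 17300·893/(394·70800) = 0.5538 mm
δ = Σδ_i = 1.546 mm.

1.55 mm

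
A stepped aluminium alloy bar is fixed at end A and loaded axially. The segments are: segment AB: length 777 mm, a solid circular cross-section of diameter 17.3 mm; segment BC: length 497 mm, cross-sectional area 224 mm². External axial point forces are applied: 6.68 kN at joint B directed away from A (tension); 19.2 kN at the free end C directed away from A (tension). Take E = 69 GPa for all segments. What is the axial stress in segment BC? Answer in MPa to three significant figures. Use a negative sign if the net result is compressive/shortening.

Internal axial forces (sectioning from the free end, tension +): N_BC = 19.2 kN, N_AB = 25.88 kN.
σ_BC = N_BC/A_BC = 19200/224 = 85.71 MPa.

85.7 MPa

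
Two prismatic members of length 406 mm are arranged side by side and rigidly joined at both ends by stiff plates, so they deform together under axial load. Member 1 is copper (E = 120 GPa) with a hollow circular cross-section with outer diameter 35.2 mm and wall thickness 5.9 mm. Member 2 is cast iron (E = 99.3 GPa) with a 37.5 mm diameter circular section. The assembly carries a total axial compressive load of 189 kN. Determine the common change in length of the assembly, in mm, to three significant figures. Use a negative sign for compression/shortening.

A_1 = 543.1 mm².
A_2 = 1104 mm².
Equal strain + equilibrium ⇒ each member carries load in proportion to AE: A₁E₁ = 65170000 N, A₂E₂ = 109700000 N, ΣAE = 174800000 N.
δ = PL/ΣAE = -189000·406/174800000 = -0.4389 mm.

-0.439 mm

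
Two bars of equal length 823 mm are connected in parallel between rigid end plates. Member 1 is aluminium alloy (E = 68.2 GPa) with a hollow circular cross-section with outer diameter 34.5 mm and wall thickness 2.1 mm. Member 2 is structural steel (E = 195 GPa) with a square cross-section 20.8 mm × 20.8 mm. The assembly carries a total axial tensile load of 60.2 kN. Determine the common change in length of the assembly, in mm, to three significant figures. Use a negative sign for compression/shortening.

A_1 = 213.8 mm².
A_2 = 432.6 mm².
Equal strain + equilibrium ⇒ each member carries load in proportion to AE: A₁E₁ = 14580000 N, A₂E₂ = 84360000 N, ΣAE = 98940000 N.
δ = PL/ΣAE = 60200·823/98940000 = 0.5007 mm.

0.501 mm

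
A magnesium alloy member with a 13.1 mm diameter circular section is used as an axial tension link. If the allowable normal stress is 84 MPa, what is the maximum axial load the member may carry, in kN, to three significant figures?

A = 134.8 mm².
P_max = σ_allow · A = 84 · 134.8 = 11320 N = 11.32 kN.

11.3 kN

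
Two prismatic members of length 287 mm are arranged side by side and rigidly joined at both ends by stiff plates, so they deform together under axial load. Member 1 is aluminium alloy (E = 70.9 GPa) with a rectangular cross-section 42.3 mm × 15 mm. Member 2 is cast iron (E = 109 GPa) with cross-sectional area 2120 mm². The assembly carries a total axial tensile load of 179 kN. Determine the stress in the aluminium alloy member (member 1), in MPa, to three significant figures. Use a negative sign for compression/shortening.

A_1 = 634.5 mm².
Equal strain + equilibrium ⇒ each member carries load in proportion to AE: A₁E₁ = 44990000 N, A₂E₂ = 231100000 N, ΣAE = 276100000 N.
σ₁ = P·E₁/ΣAE = 179000·70900/276100000 = 45.97 MPa.

46.0 MPa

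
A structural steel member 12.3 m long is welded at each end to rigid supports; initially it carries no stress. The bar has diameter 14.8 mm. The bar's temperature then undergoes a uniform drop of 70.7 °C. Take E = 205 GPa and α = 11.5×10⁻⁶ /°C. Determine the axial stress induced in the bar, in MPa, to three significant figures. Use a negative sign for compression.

Free thermal expansion αLΔT = 11.5e-6 · 12300 · -70.7 = -10 mm.
The walls impose strain ε = −(-10)/12300 = 8.1305e-04; σ = Eε = 205000 · 8.1305e-04 = 166.7 MPa.

167 MPa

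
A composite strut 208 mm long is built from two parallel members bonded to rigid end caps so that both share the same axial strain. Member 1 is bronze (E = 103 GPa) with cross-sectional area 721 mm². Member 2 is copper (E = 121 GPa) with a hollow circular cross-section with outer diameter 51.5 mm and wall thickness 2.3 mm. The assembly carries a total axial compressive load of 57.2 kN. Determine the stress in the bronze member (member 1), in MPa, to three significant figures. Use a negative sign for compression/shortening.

-50.2 MPa

A_2 = 355.5 mm².
Equal strain + equilibrium ⇒ each member carries load in proportion to AE: A₁E₁ = 74260000 N, A₂E₂ = 43020000 N, ΣAE = 117300000 N.
σ₁ = P·E₁/ΣAE = -57200·103000/117300000 = -50.24 MPa.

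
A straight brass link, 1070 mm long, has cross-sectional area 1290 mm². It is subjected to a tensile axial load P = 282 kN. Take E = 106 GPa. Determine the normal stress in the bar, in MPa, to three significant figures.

σ = N/A = 282000/1290 = 218.6 MPa.

219 MPa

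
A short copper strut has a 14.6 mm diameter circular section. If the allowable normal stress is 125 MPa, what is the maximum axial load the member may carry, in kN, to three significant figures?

20.9 kN

A = 167.4 mm².
P_max = σ_allow · A = 125 · 167.4 = 20930 N = 20.93 kN.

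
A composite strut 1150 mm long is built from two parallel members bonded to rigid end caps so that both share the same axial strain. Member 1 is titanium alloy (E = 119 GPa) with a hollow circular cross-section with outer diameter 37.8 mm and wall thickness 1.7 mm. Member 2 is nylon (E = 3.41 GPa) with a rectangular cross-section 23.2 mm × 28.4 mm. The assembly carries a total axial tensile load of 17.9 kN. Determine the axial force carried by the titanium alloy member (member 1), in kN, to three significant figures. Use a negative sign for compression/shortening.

A_1 = 192.8 mm².
A_2 = 658.9 mm².
Equal strain + equilibrium ⇒ each member carries load in proportion to AE: A₁E₁ = 22940000 N, A₂E₂ = 2247000 N, ΣAE = 25190000 N.
F₁ = P·A₁E₁/ΣAE = 17900·22940000/25190000 = 16300 N.

16.3 kN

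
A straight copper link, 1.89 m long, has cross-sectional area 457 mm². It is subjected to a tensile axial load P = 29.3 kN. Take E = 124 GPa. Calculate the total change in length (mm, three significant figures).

0.977 mm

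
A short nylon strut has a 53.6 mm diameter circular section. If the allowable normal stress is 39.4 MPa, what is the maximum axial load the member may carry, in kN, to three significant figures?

88.9 kN

A = 2256 mm².
P_max = σ_allow · A = 39.4 · 2256 = 88900 N = 88.9 kN.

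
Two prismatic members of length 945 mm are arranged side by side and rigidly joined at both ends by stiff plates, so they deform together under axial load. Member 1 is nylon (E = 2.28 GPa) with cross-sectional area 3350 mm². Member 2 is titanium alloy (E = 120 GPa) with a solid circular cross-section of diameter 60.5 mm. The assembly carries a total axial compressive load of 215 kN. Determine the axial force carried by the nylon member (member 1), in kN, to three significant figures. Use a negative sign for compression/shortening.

-4.66 kN

A_2 = 2875 mm².
Equal strain + equilibrium ⇒ each member carries load in proportion to AE: A₁E₁ = 7638000 N, A₂E₂ = 345000000 N, ΣAE = 352600000 N.
F₁ = P·A₁E₁/ΣAE = -215000·7638000/352600000 = -4657 N.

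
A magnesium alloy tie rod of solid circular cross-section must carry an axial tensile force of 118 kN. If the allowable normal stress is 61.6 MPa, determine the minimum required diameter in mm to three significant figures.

Required area A ≥ P/σ_allow = 118000/61.6 = 1916 mm².
For a solid circular section, d ≥ √(4A/π) = 49.39 mm.

49.4 mm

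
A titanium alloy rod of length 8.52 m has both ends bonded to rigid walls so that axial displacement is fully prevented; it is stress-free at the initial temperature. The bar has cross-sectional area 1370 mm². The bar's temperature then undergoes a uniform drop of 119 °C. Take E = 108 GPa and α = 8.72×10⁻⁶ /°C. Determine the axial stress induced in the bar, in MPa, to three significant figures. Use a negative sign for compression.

Free thermal expansion αLΔT = 8.72e-6 · 8520 · -119 = -8.841 mm.
The walls impose strain ε = −(-8.841)/8520 = 1.0377e-03; σ = Eε = 108000 · 1.0377e-03 = 112.1 MPa.

112 MPa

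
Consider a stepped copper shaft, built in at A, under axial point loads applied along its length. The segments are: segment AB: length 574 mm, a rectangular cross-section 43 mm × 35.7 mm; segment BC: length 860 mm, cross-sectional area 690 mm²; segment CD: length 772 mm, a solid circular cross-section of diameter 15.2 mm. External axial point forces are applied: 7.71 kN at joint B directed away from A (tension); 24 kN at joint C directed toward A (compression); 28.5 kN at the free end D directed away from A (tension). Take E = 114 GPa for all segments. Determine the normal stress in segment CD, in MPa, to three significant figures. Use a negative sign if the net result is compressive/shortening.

157 MPa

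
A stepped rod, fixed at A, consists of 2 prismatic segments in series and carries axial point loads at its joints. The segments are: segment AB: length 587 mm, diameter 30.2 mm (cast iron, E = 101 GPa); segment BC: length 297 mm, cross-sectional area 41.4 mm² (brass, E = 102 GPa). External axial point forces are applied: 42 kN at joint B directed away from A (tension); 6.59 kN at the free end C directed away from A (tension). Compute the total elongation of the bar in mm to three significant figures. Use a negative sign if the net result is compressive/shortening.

0.858 mm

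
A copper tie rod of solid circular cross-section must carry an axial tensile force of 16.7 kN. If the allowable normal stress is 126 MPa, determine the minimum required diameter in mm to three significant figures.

13.0 mm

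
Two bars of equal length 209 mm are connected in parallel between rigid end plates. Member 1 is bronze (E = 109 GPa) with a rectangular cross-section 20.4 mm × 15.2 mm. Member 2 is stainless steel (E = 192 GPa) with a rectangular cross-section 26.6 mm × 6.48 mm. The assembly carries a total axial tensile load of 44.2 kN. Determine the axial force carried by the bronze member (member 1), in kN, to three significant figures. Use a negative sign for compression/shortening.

22.3 kN

A_1 = 310.1 mm².
A_2 = 172.4 mm².
Equal strain + equilibrium ⇒ each member carries load in proportion to AE: A₁E₁ = 33800000 N, A₂E₂ = 33090000 N, ΣAE = 66890000 N.
F₁ = P·A₁E₁/ΣAE = 44200·33800000/66890000 = 22330 N.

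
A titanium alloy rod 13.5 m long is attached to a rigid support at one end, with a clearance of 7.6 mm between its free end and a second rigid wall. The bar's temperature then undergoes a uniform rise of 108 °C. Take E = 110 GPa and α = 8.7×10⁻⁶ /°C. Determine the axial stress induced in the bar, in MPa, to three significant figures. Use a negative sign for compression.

-41.4 MPa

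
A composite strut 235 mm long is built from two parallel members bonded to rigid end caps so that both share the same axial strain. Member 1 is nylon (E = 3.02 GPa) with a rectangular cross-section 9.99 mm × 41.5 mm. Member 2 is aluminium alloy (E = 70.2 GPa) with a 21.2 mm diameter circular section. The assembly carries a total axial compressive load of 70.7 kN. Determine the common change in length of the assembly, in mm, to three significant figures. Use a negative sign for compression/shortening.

-0.638 mm

A_1 = 414.6 mm².
A_2 = 353 mm².
Equal strain + equilibrium ⇒ each member carries load in proportion to AE: A₁E₁ = 1252000 N, A₂E₂ = 24780000 N, ΣAE = 26030000 N.
δ = PL/ΣAE = -70700·235/26030000 = -0.6382 mm.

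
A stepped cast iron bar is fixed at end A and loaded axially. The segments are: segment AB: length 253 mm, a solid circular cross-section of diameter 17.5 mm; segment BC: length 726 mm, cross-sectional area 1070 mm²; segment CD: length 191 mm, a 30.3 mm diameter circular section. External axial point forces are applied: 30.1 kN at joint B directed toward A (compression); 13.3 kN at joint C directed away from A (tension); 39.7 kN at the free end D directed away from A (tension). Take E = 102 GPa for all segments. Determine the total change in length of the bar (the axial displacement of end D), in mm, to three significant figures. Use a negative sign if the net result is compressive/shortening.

Internal axial forces (sectioning from the free end, tension +): N_CD = 39.7 kN, N_BC = 53 kN, N_AB = 22.9 kN.
A_AB = 240.5 mm².
A_CD = 721.1 mm².
δ_AB = 22900·253/(240.5·102000) = 0.2362 mm
δ_BC = 53000·726/(1070·102000) = 0.3526 mm
δ_CD = 39700·191/(721.1·102000) = 0.1031 mm
δ = Σδ_i = 0.6918 mm.

0.692 mm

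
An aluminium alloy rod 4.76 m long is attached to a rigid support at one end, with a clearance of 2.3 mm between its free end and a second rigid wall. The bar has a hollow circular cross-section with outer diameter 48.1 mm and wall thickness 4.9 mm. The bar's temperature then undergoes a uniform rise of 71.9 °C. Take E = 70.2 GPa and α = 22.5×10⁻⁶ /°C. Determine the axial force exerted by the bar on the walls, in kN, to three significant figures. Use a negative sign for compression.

-53.0 kN

Free thermal expansion αLΔT = 22.5e-6 · 4760 · 71.9 = 7.7 mm.
The walls engage after the gap closes; constrained expansion = 7.7 − 2.3 = 5.4 mm.
The walls impose strain ε = −(5.4)/4760 = -1.1346e-03; σ = Eε = 70200 · -1.1346e-03 = -79.65 MPa.
Wall reaction R = σ·A = -79.65·665 = -52970 N = -52.97 kN.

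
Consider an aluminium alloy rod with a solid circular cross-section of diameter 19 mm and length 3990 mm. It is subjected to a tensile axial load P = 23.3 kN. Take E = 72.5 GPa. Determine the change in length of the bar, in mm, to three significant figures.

A = 283.5 mm².
δ_mech = NL/(AE) = 23300·3990/(283.5·72500) = 4.523 mm.

4.52 mm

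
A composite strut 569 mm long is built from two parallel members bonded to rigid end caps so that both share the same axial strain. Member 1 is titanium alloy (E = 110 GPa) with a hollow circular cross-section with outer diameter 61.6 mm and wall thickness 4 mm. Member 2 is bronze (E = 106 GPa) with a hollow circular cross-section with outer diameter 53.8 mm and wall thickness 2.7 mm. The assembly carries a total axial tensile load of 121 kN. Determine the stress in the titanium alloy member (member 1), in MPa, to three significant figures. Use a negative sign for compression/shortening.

106 MPa

A_1 = 723.8 mm².
A_2 = 433.4 mm².
Equal strain + equilibrium ⇒ each member carries load in proportion to AE: A₁E₁ = 79620000 N, A₂E₂ = 45950000 N, ΣAE = 125600000 N.
σ₁ = P·E₁/ΣAE = 121000·110000/125600000 = 106 MPa.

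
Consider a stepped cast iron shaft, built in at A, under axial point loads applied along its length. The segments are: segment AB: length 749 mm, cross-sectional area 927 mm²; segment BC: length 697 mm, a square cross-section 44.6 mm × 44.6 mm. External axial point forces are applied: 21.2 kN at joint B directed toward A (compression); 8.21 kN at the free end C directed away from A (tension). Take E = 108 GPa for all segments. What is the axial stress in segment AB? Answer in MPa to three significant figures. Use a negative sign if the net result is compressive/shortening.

Internal axial forces (sectioning from the free end, tension +): N_BC = 8.21 kN, N_AB = -12.99 kN.
σ_AB = N_AB/A_AB = -12990/927 = -14.01 MPa.

-14.0 MPa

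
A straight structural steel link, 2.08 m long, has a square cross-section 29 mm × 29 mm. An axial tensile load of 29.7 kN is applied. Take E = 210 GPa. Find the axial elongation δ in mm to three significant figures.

A = 841 mm².
δ_mech = NL/(AE) = 29700·2080/(841·210000) = 0.3498 mm.

0.350 mm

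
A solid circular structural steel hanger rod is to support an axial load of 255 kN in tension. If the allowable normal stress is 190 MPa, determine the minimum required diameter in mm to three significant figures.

Required area A ≥ P/σ_allow = 255000/190 = 1342 mm².
For a solid circular section, d ≥ √(4A/π) = 41.34 mm.

41.3 mm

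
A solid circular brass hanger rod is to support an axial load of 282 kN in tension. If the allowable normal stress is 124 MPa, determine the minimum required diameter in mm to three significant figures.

53.8 mm

Required area A ≥ P/σ_allow = 282000/124 = 2274 mm².
For a solid circular section, d ≥ √(4A/π) = 53.81 mm.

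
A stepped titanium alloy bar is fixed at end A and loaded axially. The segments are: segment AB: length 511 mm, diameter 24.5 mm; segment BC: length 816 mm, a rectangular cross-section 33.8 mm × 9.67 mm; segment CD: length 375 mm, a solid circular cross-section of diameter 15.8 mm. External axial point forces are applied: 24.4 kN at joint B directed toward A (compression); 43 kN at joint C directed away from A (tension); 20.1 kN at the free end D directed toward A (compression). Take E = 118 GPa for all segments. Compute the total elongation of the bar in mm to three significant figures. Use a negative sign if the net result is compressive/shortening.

Internal axial forces (sectioning from the free end, tension +): N_CD = -20.1 kN, N_BC = 22.9 kN, N_AB = -1.5 kN.
A_AB = 471.4 mm².
A_BC = 326.8 mm².
A_CD = 196.1 mm².
δ_AB = -1500·511/(471.4·118000) = -0.01378 mm
δ_BC = 22900·816/(326.8·118000) = 0.4845 mm
δ_CD = -20100·375/(196.1·118000) = -0.3258 mm
δ = Σδ_i = 0.1449 mm.

0.145 mm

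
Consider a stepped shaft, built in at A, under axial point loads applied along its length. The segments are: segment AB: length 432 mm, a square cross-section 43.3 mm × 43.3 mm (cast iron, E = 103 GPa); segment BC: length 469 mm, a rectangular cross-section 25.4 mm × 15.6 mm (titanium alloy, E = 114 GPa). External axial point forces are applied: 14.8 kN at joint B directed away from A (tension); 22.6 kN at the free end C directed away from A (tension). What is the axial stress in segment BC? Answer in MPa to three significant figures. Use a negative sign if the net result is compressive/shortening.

57.0 MPa

Internal axial forces (sectioning from the free end, tension +): N_BC = 22.6 kN, N_AB = 37.4 kN.
A_BC = 396.2 mm².
σ_BC = N_BC/A_BC = 22600/396.2 = 57.04 MPa.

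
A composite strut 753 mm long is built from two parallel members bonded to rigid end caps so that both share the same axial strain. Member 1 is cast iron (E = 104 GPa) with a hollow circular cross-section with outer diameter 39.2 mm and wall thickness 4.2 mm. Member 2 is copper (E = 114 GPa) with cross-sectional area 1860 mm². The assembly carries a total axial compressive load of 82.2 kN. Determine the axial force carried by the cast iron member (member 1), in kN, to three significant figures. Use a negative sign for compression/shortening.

A_1 = 461.8 mm².
Equal strain + equilibrium ⇒ each member carries load in proportion to AE: A₁E₁ = 48030000 N, A₂E₂ = 212000000 N, ΣAE = 260100000 N.
F₁ = P·A₁E₁/ΣAE = -82200·48030000/260100000 = -15180 N.

-15.2 kN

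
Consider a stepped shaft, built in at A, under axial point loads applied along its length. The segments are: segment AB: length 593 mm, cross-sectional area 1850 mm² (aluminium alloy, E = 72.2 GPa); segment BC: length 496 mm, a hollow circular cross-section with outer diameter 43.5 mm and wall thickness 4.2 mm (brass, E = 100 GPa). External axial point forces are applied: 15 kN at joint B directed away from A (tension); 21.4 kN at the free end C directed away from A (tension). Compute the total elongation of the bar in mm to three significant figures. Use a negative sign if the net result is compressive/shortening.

Internal axial forces (sectioning from the free end, tension +): N_BC = 21.4 kN, N_AB = 36.4 kN.
A_BC = 518.6 mm².
δ_AB = 36400·593/(1850·72200) = 0.1616 mm
δ_BC = 21400·496/(518.6·100000) = 0.2047 mm
δ = Σδ_i = 0.3663 mm.

0.366 mm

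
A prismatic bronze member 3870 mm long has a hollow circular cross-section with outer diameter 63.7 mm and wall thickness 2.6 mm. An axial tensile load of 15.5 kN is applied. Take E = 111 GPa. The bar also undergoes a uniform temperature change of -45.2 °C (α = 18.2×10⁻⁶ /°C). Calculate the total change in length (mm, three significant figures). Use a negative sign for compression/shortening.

A = 499.1 mm².
δ_mech = NL/(AE) = 15500·3870/(499.1·111000) = 1.083 mm.
δ_thermal = αLΔT = 18.2e-6·3870·-45.2 = -3.184 mm.
δ = δ_mech + δ_thermal = -2.101 mm.

-2.10 mm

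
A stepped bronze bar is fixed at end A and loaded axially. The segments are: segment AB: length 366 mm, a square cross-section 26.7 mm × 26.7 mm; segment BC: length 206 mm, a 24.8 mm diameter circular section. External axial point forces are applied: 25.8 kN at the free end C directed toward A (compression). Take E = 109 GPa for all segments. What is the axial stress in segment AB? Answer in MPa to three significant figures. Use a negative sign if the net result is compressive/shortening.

-36.2 MPa

Internal axial forces (sectioning from the free end, tension +): N_BC = -25.8 kN, N_AB = -25.8 kN.
A_AB = 712.9 mm².
σ_AB = N_AB/A_AB = -25800/712.9 = -36.19 MPa.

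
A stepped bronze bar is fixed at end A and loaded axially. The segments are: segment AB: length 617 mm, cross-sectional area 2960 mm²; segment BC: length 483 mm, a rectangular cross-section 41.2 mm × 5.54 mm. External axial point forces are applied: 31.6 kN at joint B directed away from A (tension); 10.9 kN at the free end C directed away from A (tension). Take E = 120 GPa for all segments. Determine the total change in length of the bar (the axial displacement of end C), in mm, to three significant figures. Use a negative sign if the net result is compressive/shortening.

0.266 mm

Internal axial forces (sectioning from the free end, tension +): N_BC = 10.9 kN, N_AB = 42.5 kN.
A_BC = 228.2 mm².
δ_AB = 42500·617/(2960·120000) = 0.07382 mm
δ_BC = 10900·483/(228.2·120000) = 0.1922 mm
δ = Σδ_i = 0.266 mm.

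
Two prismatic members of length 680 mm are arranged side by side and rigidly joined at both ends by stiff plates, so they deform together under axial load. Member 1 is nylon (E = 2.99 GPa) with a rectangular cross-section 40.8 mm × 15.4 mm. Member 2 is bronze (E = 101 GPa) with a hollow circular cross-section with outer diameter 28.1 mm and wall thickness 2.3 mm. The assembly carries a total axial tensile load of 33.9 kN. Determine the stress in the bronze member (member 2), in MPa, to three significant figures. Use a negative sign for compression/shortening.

165 MPa

A_1 = 628.3 mm².
A_2 = 186.4 mm².
Equal strain + equilibrium ⇒ each member carries load in proportion to AE: A₁E₁ = 1879000 N, A₂E₂ = 18830000 N, ΣAE = 20710000 N.
σ₂ = P·E₂/ΣAE = 33900·101000/20710000 = 165.3 MPa.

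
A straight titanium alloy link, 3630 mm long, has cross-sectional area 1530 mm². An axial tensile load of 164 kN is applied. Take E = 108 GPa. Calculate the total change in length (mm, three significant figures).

δ_mech = NL/(AE) = 164000·3630/(1530·108000) = 3.603 mm.

3.60 mm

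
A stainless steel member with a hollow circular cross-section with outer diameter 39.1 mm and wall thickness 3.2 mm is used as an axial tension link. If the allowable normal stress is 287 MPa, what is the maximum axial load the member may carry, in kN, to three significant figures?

104 kN

A = 360.9 mm².
P_max = σ_allow · A = 287 · 360.9 = 103600 N = 103.6 kN.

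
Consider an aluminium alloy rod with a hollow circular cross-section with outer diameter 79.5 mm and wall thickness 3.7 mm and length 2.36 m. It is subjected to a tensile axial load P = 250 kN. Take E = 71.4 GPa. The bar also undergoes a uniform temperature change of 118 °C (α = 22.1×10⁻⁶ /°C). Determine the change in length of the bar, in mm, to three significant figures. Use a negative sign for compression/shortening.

A = 881.1 mm².
δ_mech = NL/(AE) = 250000·2360/(881.1·71400) = 9.378 mm.
δ_thermal = αLΔT = 22.1e-6·2360·118 = 6.154 mm.
δ = δ_mech + δ_thermal = 15.53 mm.

15.5 mm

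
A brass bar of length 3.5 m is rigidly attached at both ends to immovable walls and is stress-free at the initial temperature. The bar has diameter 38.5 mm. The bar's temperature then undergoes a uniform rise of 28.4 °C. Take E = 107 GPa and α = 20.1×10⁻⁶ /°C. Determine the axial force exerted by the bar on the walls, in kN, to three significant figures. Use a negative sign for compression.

-71.1 kN

Free thermal expansion αLΔT = 20.1e-6 · 3500 · 28.4 = 1.998 mm.
The walls impose strain ε = −(1.998)/3500 = -5.7084e-04; σ = Eε = 107000 · -5.7084e-04 = -61.08 MPa.
Wall reaction R = σ·A = -61.08·1164 = -71110 N = -71.11 kN.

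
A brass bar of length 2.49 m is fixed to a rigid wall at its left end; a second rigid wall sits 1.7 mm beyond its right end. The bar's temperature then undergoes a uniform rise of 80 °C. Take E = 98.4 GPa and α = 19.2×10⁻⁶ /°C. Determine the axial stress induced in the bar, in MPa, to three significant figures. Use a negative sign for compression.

Free thermal expansion αLΔT = 19.2e-6 · 2490 · 80 = 3.825 mm.
The walls engage after the gap closes; constrained expansion = 3.825 − 1.7 = 2.125 mm.
The walls impose strain ε = −(2.125)/2490 = -8.5327e-04; σ = Eε = 98400 · -8.5327e-04 = -83.96 MPa.

-84.0 MPa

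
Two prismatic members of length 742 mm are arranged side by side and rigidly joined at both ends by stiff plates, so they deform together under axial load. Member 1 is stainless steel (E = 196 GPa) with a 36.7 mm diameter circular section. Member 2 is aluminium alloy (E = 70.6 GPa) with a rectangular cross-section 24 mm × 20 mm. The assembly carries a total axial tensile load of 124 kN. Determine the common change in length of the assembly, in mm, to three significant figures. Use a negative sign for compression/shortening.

0.381 mm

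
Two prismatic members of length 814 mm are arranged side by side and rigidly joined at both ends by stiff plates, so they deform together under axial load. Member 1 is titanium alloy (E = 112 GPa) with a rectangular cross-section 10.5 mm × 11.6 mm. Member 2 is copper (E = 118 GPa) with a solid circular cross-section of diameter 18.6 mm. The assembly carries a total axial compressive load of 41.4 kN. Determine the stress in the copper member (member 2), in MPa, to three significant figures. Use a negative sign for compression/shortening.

-107 MPa

A_1 = 121.8 mm².
A_2 = 271.7 mm².
Equal strain + equilibrium ⇒ each member carries load in proportion to AE: A₁E₁ = 13640000 N, A₂E₂ = 32060000 N, ΣAE = 45700000 N.
σ₂ = P·E₂/ΣAE = -41400·118000/45700000 = -106.9 MPa.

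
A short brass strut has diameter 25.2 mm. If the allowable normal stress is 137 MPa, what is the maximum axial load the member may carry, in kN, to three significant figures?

A = 498.8 mm².
P_max = σ_allow · A = 137 · 498.8 = 68330 N = 68.33 kN.

68.3 kN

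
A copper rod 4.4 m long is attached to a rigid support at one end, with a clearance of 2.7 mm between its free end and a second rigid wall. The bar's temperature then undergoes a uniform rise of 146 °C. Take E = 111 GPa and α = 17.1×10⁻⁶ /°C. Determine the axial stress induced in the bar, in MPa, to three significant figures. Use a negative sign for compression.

Free thermal expansion αLΔT = 17.1e-6 · 4400 · 146 = 10.99 mm.
The walls engage after the gap closes; constrained expansion = 10.99 − 2.7 = 8.285 mm.
The walls impose strain ε = −(8.285)/4400 = -1.8830e-03; σ = Eε = 111000 · -1.8830e-03 = -209 MPa.

-209 MPa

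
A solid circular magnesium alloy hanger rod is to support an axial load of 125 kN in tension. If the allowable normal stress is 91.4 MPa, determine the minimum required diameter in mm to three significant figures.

Required area A ≥ P/σ_allow = 125000/91.4 = 1368 mm².
For a solid circular section, d ≥ √(4A/π) = 41.73 mm.

41.7 mm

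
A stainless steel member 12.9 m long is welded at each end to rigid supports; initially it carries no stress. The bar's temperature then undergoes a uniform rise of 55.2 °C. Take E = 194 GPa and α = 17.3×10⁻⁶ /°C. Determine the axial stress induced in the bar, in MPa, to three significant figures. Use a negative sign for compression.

-185 MPa

Free thermal expansion αLΔT = 17.3e-6 · 12900 · 55.2 = 12.32 mm.
The walls impose strain ε = −(12.32)/12900 = -9.5496e-04; σ = Eε = 194000 · -9.5496e-04 = -185.3 MPa.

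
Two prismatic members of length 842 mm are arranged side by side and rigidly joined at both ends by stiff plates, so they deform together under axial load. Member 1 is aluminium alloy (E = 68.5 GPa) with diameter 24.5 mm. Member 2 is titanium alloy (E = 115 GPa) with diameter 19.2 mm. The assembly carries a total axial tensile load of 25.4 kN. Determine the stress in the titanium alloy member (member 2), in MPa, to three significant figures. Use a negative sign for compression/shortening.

44.5 MPa

A_1 = 471.4 mm².
A_2 = 289.5 mm².
Equal strain + equilibrium ⇒ each member carries load in proportion to AE: A₁E₁ = 32290000 N, A₂E₂ = 33300000 N, ΣAE = 65590000 N.
σ₂ = P·E₂/ΣAE = 25400·115000/65590000 = 44.53 MPa.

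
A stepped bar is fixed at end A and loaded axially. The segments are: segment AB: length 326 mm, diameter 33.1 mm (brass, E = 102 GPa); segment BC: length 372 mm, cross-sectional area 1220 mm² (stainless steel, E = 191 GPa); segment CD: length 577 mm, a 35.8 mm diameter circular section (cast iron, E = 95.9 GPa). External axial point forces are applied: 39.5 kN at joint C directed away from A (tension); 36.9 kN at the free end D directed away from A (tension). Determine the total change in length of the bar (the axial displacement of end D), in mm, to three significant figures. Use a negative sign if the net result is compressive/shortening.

0.626 mm

Internal axial forces (sectioning from the free end, tension +): N_CD = 36.9 kN, N_BC = 76.4 kN, N_AB = 76.4 kN.
A_AB = 860.5 mm².
A_CD = 1007 mm².
δ_AB = 76400·326/(860.5·102000) = 0.2838 mm
δ_BC = 76400·372/(1220·191000) = 0.122 mm
δ_CD = 36900·577/(1007·95900) = 0.2206 mm
δ = Σδ_i = 0.6263 mm.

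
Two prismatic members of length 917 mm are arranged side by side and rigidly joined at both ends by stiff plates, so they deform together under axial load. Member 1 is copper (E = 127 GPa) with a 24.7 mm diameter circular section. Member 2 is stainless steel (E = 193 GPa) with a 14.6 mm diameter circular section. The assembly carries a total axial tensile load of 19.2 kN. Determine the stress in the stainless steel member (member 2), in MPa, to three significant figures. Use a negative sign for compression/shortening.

39.8 MPa

A_1 = 479.2 mm².
A_2 = 167.4 mm².
Equal strain + equilibrium ⇒ each member carries load in proportion to AE: A₁E₁ = 60850000 N, A₂E₂ = 32310000 N, ΣAE = 93160000 N.
σ₂ = P·E₂/ΣAE = 19200·193000/93160000 = 39.77 MPa.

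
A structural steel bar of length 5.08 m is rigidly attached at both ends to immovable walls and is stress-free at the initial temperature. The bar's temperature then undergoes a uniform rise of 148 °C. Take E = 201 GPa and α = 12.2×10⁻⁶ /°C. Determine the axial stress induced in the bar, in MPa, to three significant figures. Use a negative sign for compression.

Free thermal expansion αLΔT = 12.2e-6 · 5080 · 148 = 9.172 mm.
The walls impose strain ε = −(9.172)/5080 = -1.8056e-03; σ = Eε = 201000 · -1.8056e-03 = -362.9 MPa.

-363 MPa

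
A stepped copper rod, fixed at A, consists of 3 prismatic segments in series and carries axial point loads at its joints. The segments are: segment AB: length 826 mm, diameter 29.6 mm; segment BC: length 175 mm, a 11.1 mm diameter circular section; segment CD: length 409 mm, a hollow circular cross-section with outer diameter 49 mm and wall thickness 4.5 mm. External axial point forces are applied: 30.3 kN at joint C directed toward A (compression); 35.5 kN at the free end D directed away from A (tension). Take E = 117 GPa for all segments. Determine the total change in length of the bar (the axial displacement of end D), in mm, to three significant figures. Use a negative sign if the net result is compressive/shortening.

Internal axial forces (sectioning from the free end, tension +): N_CD = 35.5 kN, N_BC = 5.2 kN, N_AB = 5.2 kN.
A_AB = 688.1 mm².
A_BC = 96.77 mm².
A_CD = 629.1 mm².
δ_AB = 5200·826/(688.1·117000) = 0.05335 mm
δ_BC = 5200·175/(96.77·117000) = 0.08037 mm
δ_CD = 35500·409/(629.1·117000) = 0.1973 mm
δ = Σδ_i = 0.331 mm.

0.331 mm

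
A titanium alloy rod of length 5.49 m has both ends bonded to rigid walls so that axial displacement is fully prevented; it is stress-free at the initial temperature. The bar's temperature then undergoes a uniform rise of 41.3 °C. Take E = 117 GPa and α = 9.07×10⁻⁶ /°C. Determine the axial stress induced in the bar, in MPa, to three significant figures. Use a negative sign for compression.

-43.8 MPa

Free thermal expansion αLΔT = 9.07e-6 · 5490 · 41.3 = 2.057 mm.
The walls impose strain ε = −(2.057)/5490 = -3.7459e-04; σ = Eε = 117000 · -3.7459e-04 = -43.83 MPa.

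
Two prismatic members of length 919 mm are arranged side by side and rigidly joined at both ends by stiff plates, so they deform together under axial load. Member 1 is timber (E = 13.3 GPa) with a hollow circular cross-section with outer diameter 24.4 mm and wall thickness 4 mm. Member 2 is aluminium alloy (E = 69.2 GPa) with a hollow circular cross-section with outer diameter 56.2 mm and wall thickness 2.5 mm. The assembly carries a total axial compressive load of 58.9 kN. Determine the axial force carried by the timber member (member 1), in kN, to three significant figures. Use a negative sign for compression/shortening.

A_1 = 256.4 mm².
A_2 = 421.8 mm².
Equal strain + equilibrium ⇒ each member carries load in proportion to AE: A₁E₁ = 3410000 N, A₂E₂ = 29190000 N, ΣAE = 32600000 N.
F₁ = P·A₁E₁/ΣAE = -58900·3410000/32600000 = -6161 N.

-6.16 kN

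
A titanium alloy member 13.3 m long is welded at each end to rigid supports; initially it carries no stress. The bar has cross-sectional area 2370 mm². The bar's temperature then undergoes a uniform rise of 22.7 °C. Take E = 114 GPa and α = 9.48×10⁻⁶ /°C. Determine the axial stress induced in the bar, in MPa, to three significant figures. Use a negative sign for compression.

-24.5 MPa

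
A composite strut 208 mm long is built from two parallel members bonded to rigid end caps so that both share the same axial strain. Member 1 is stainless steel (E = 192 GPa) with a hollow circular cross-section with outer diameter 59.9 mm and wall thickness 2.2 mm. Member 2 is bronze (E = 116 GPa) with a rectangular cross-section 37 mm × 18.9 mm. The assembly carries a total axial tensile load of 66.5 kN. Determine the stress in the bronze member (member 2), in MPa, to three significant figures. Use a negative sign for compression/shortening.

48.9 MPa

A_1 = 398.8 mm².
A_2 = 699.3 mm².
Equal strain + equilibrium ⇒ each member carries load in proportion to AE: A₁E₁ = 76570000 N, A₂E₂ = 81120000 N, ΣAE = 157700000 N.
σ₂ = P·E₂/ΣAE = 66500·116000/157700000 = 48.92 MPa.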